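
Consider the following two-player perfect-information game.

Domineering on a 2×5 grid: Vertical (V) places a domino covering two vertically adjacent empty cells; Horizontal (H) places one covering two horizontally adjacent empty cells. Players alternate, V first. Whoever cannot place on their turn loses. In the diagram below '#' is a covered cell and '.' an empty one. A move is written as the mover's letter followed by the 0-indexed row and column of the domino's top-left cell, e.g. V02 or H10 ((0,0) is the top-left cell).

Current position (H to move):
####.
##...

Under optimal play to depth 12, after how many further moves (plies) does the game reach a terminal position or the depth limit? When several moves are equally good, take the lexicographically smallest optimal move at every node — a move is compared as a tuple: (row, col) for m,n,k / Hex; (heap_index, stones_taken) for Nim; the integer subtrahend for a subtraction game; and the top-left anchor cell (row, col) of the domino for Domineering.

PV length from [####./##...]: 1 ply

ply 1, H at ####./##... | H12=-1→####./####.; H13=+1→####./##.##*
ply 2: ####./##.## is terminal -1 (V); from ####./##... depth 12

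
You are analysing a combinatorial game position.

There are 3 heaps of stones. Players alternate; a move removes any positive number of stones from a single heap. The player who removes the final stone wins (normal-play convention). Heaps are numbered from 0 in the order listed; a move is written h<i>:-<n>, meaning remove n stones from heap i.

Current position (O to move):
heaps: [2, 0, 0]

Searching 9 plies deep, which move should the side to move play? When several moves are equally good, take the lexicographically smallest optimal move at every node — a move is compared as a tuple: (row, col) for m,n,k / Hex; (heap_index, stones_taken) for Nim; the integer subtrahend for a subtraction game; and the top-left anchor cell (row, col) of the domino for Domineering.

O's best at [(2,0,0)]: h0:-2

p1 O@[(2,0,0)]: h0:-1[(1,0,0)]-1 h0:-2[(0,0,0)]+1*
p2 X@[(0,0,0)] terminal -1; root [(2,0,0)] d9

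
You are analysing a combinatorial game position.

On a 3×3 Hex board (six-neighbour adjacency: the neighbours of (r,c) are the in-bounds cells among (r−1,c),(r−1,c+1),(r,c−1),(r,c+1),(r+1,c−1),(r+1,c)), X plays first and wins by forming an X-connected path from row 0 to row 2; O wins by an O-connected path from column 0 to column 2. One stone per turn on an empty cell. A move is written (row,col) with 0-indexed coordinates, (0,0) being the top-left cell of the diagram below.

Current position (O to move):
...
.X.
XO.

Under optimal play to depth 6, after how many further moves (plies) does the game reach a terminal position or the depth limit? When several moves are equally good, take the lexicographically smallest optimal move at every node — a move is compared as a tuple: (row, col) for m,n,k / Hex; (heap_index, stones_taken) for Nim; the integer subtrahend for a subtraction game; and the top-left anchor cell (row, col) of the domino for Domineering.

[.../.X./XO.] O move#1: (0,0):-1/O../.X./XO.*, (0,1):-1/.O./.X./XO., (0,2):-1/..O/.X./XO., (1,0):-1/.../OX./XO., (1,2):-1/.../.XO/XO., (2,2):-1/.../.X./XOO
[O../.X./XO.] X move#2: (0,1):+1/OX./.X./XO.*, (0,2):+1/O.X/.X./XO., (1,0):+1/O../XX./XO., (1,2):+1/O../.XX/XO., (2,2):+1/O../.X./XOX
[OX./.X./XO.] end (terminal -1, O#3); searched .../.X./XO. to 6

PV length from [.../.X./XO.]: 2 plies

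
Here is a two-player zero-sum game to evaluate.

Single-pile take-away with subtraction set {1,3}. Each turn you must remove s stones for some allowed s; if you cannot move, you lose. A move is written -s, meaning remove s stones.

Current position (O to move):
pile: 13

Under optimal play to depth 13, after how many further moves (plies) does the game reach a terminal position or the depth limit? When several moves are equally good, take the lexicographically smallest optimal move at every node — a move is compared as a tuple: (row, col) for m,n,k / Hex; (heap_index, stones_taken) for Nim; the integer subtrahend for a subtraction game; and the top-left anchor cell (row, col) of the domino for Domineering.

PV length from [13]: 13 plies

ply 1, O at 13 | -1=+1→12*; -3=+1→10
ply 2, X at 12 | -1=-1→11*; -3=-1→9
ply 3, O at 11 | -1=+1→10*; -3=+1→8
ply 4, X at 10 | -1=-1→9*; -3=-1→7
ply 5, O at 9 | -1=+1→8*; -3=+1→6
ply 6, X at 8 | -1=-1→7*; -3=-1→5
ply 7, O at 7 | -1=+1→6*; -3=+1→4
ply 8, X at 6 | -1=-1→5*; -3=-1→3
ply 9, O at 5 | -1=+1→4*; -3=+1→2
ply 10, X at 4 | -1=-1→3*; -3=-1→1
ply 11, O at 3 | -1=+1→2*; -3=+1→0
ply 12, X at 2 | -1=-1→1*
ply 13, O at 1 | -1=+1→0*
ply 14: 0 is terminal -1 (X); from 13 depth 13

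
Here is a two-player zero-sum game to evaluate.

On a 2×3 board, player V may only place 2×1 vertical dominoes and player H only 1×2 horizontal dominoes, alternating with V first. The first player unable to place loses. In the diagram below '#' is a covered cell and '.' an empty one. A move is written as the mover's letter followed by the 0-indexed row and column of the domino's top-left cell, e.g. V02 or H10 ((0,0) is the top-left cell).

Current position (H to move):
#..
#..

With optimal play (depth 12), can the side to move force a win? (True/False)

ply 1, H at #../#.. | H01=+1→###/#..*; H11=+1→#../###
ply 2: ###/#.. is terminal -1 (V); from #../#.. depth 12

H winning at [#../#..]: True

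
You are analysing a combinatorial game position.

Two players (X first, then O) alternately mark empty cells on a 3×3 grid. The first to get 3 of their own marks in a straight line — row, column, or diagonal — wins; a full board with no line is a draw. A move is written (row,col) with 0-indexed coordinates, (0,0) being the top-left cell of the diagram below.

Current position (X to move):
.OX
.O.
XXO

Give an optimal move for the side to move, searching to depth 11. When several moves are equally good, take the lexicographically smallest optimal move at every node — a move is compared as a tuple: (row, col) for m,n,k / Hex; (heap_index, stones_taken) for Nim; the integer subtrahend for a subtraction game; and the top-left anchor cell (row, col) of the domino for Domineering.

X's best at [.OX/.O./XXO]: (0,0)

ply 1, X at .OX/.O./XXO | (0,0)=+0→XOX/.O./XXO*; (1,0)=-1→.OX/XO./XXO; (1,2)=-1→.OX/.OX/XXO
ply 2, O at XOX/.O./XXO | (1,0)=+0→XOX/OO./XXO*; (1,2)=-1→XOX/.OO/XXO
ply 3, X at XOX/OO./XXO | (1,2)=+0→XOX/OOX/XXO*
ply 4: XOX/OOX/XXO is terminal +0 (O); from .OX/.O./XXO depth 11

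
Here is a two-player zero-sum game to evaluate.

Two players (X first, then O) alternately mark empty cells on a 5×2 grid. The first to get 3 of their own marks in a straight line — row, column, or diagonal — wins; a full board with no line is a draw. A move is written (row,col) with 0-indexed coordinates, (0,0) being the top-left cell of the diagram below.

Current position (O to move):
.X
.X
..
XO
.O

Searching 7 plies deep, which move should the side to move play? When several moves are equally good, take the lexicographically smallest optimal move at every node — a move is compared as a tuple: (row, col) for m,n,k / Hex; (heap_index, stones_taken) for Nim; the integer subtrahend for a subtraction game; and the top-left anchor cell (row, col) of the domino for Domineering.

ply 1, O at .X/.X/../XO/.O | (0,0)=-1→OX/.X/../XO/.O; (1,0)=-1→.X/OX/../XO/.O; (2,0)=-1→.X/.X/O./XO/.O; (2,1)=+1→.X/.X/.O/XO/.O*; (4,0)=-1→.X/.X/../XO/OO
ply 2: .X/.X/.O/XO/.O is terminal -1 (X); from .X/.X/../XO/.O depth 7

O's best at [.X/.X/../XO/.O]: (2,1)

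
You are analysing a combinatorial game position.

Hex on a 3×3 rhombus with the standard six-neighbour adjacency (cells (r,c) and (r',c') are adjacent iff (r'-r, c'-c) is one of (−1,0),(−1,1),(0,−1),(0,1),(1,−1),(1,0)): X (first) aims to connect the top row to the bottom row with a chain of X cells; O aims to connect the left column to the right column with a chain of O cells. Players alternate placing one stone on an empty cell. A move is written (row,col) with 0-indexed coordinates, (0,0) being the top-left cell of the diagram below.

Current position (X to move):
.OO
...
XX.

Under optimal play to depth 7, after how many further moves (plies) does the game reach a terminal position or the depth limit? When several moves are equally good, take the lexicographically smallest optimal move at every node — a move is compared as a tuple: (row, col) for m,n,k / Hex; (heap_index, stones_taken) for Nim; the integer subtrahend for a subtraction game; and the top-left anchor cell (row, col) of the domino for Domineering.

ply 1, X at .OO/.../XX. | (0,0)=-1→XOO/.../XX.*; (1,0)=-1→.OO/X../XX.; (1,1)=-1→.OO/.X./XX.; (1,2)=-1→.OO/..X/XX.; (2,2)=-1→.OO/.../XXX
ply 2, O at XOO/.../XX. | (1,0)=+1→XOO/O../XX.*; (1,1)=-1→XOO/.O./XX.; (1,2)=-1→XOO/..O/XX.; (2,2)=-1→XOO/.../XXO
ply 3: XOO/O../XX. is terminal -1 (X); from .OO/.../XX. depth 7

PV length from [.OO/.../XX.]: 2 plies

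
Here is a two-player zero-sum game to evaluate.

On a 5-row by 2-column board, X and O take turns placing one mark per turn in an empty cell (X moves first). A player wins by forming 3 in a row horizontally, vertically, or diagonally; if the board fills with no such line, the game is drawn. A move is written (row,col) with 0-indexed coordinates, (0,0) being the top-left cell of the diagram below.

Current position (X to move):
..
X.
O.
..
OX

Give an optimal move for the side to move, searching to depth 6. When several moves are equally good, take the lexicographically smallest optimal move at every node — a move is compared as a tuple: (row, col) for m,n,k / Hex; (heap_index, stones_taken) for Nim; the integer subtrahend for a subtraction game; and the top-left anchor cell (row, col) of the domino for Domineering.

X's best at [../X./O./../OX]: (3,0)

p1 X@[../X./O./../OX]: (0,0)[X./X./O./../OX]-1 (0,1)[.X/X./O./../OX]-1 (1,1)[../XX/O./../OX]-1 (2,1)[../X./OX/../OX]-1 (3,0)[../X./O./X./OX]+0* (3,1)[../X./O./.X/OX]-1
p2 O@[../X./O./X./OX]: (0,0)[O./X./O./X./OX]+0* (0,1)[.O/X./O./X./OX]+0 (1,1)[../XO/O./X./OX]+0 (2,1)[../X./OO/X./OX]+0 (3,1)[../X./O./XO/OX]+0
p3 X@[O./X./O./X./OX]: (0,1)[OX/X./O./X./OX]+0* (1,1)[O./XX/O./X./OX]+0 (2,1)[O./X./OX/X./OX]+0 (3,1)[O./X./O./XX/OX]+0
p4 O@[OX/X./O./X./OX]: (1,1)[OX/XO/O./X./OX]+0* (2,1)[OX/X./OO/X./OX]+0 (3,1)[OX/X./O./XO/OX]+0
p5 X@[OX/XO/O./X./OX]: (2,1)[OX/XO/OX/X./OX]+0* (3,1)[OX/XO/O./XX/OX]+0
p6 O@[OX/XO/OX/X./OX]: (3,1)[OX/XO/OX/XO/OX]+0*
p7 X@[OX/XO/OX/XO/OX] terminal +0; root [../X./O./../OX] d6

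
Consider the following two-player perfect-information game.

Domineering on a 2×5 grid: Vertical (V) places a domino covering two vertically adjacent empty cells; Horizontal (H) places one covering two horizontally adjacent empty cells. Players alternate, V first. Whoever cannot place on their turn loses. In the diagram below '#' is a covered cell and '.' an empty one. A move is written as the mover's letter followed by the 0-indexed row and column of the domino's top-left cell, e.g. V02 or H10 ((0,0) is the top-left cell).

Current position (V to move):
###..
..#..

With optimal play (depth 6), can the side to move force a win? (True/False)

V winning at [###../..#..]: True

p1 V@[###../..#..]: V03[####./..##.]+1* V04[###.#/..#.#]+1
p2 H@[####./..##.]: H10[####./####.]-1*
p3 V@[####./####.]: V04[#####/#####]+1*
p4 H@[#####/#####] terminal -1; root [###../..#..] d6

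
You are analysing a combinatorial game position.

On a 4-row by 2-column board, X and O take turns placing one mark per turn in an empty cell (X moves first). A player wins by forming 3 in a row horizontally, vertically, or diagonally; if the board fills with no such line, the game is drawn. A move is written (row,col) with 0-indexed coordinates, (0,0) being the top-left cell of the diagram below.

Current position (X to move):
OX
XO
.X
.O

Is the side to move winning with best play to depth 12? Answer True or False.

ply 1, X at OX/XO/.X/.O | (2,0)=+0→OX/XO/XX/.O*; (3,0)=+0→OX/XO/.X/XO
ply 2, O at OX/XO/XX/.O | (3,0)=+0→OX/XO/XX/OO*
ply 3: OX/XO/XX/OO is terminal +0 (X); from OX/XO/.X/.O depth 12

X winning at [OX/XO/.X/.O]: False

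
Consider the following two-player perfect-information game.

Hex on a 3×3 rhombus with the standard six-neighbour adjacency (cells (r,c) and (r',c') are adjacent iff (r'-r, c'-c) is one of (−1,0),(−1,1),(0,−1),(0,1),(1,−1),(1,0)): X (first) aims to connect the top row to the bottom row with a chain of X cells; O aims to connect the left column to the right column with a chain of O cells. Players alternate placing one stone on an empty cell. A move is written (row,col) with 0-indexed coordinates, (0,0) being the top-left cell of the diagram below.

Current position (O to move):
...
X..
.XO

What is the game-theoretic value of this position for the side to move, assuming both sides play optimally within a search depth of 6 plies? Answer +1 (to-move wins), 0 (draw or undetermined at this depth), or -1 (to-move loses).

value(.../X../.XO, O) = -1

p1 O@[.../X../.XO]: (0,0)[O../X../.XO]-1* (0,1)[.O./X../.XO]-1 (0,2)[..O/X../.XO]-1 (1,1)[.../XO./.XO]-1 (1,2)[.../X.O/.XO]-1 (2,0)[.../X../OXO]-1
p2 X@[O../X../.XO]: (0,1)[OX./X../.XO]+1* (0,2)[O.X/X../.XO]+1 (1,1)[O../XX./.XO]+1 (1,2)[O../X.X/.XO]+1 (2,0)[O../X../XXO]+1
p3 O@[OX./X../.XO]: (0,2)[OXO/X../.XO]-1* (1,1)[OX./XO./.XO]-1 (1,2)[OX./X.O/.XO]-1 (2,0)[OX./X../OXO]-1
p4 X@[OXO/X../.XO]: (1,1)[OXO/XX./.XO]+1* (1,2)[OXO/X.X/.XO]+1 (2,0)[OXO/X../XXO]+1
p5 O@[OXO/XX./.XO] terminal -1; root [.../X../.XO] d6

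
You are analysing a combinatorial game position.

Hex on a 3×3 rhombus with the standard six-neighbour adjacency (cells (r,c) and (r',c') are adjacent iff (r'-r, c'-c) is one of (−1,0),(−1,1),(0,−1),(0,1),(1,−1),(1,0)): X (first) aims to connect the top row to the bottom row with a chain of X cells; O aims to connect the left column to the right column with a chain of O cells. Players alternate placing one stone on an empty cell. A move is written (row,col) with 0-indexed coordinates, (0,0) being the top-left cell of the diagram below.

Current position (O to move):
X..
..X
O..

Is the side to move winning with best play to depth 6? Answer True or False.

O winning at [X../..X/O..]: False

ply 1, O at X../..X/O.. | (0,1)=-1→XO./..X/O..*; (0,2)=-1→X.O/..X/O..; (1,0)=-1→X../O.X/O..; (1,1)=-1→X../.OX/O..; (2,1)=-1→X../..X/OO.; (2,2)=-1→X../..X/O.O
ply 2, X at XO./..X/O.. | (0,2)=+1→XOX/..X/O..*; (1,0)=+1→XO./X.X/O..; (1,1)=+1→XO./.XX/O..; (2,1)=-1→XO./..X/OX.; (2,2)=-1→XO./..X/O.X
ply 3, O at XOX/..X/O.. | (1,0)=-1→XOX/O.X/O..*; (1,1)=-1→XOX/.OX/O..; (2,1)=-1→XOX/..X/OO.; (2,2)=-1→XOX/..X/O.O
ply 4, X at XOX/O.X/O.. | (1,1)=+1→XOX/OXX/O..*; (2,1)=+1→XOX/O.X/OX.; (2,2)=+1→XOX/O.X/O.X
ply 5, O at XOX/OXX/O.. | (2,1)=-1→XOX/OXX/OO.*; (2,2)=-1→XOX/OXX/O.O
ply 6, X at XOX/OXX/OO. | (2,2)=+1→XOX/OXX/OOX*
ply 7: XOX/OXX/OOX is terminal -1 (O); from X../..X/O.. depth 6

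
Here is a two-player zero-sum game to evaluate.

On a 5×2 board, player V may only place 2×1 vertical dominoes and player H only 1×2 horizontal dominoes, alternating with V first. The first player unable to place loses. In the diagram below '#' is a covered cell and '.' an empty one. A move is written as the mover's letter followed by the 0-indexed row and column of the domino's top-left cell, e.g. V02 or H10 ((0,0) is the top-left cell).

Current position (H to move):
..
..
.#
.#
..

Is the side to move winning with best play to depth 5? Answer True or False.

H winning at [../../.#/.#/..]: True

[../../.#/.#/..] H move#1: H00:+1/##/../.#/.#/..*, H10:+1/../##/.#/.#/.., H40:-1/../../.#/.#/##
[##/../.#/.#/..] V move#2: V10:-1/##/#./##/.#/..*, V20:-1/##/../##/##/.., V30:-1/##/../.#/##/#.
[##/#./##/.#/..] H move#3: H40:+1/##/#./##/.#/##*
[##/#./##/.#/##] end (terminal -1, V#4); searched ../../.#/.#/.. to 5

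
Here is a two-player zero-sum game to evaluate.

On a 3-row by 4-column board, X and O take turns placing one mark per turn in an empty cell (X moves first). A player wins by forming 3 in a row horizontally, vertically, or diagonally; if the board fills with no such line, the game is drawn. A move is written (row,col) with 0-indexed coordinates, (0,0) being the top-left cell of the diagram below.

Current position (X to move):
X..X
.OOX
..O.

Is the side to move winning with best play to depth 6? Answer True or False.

p1 X@[X..X/.OOX/..O.]: (0,1)[XX.X/.OOX/..O.]-1 (0,2)[X.XX/.OOX/..O.]-1 (1,0)[X..X/XOOX/..O.]-1 (2,0)[X..X/.OOX/X.O.]-1 (2,1)[X..X/.OOX/.XO.]-1 (2,3)[X..X/.OOX/..OX]+1*
p2 O@[X..X/.OOX/..OX] terminal -1; root [X..X/.OOX/..O.] d6

X winning at [X..X/.OOX/..O.]: True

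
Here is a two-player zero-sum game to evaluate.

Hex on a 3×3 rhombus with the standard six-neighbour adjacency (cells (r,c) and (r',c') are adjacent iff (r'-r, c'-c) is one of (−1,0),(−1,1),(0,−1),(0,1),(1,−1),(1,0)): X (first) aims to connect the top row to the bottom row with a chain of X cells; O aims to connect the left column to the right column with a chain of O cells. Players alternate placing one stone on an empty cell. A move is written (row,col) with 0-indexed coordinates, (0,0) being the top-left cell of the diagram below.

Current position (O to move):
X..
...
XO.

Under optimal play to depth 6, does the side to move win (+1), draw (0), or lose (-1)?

value(X../.../XO., O) = -1

[X../.../XO.] O move#1: (0,1):-1/XO./.../XO.*, (0,2):-1/X.O/.../XO., (1,0):-1/X../O../XO., (1,1):-1/X../.O./XO., (1,2):-1/X../..O/XO., (2,2):-1/X../.../XOO
[XO./.../XO.] X move#2: (0,2):+1/XOX/.../XO.*, (1,0):+1/XO./X../XO., (1,1):+1/XO./.X./XO., (1,2):+1/XO./..X/XO., (2,2):+1/XO./.../XOX
[XOX/.../XO.] O move#3: (1,0):-1/XOX/O../XO.*, (1,1):-1/XOX/.O./XO., (1,2):-1/XOX/..O/XO., (2,2):-1/XOX/.../XOO
[XOX/O../XO.] X move#4: (1,1):+1/XOX/OX./XO.*, (1,2):+1/XOX/O.X/XO., (2,2):+1/XOX/O../XOX
[XOX/OX./XO.] end (terminal -1, O#5); searched X../.../XO. to 6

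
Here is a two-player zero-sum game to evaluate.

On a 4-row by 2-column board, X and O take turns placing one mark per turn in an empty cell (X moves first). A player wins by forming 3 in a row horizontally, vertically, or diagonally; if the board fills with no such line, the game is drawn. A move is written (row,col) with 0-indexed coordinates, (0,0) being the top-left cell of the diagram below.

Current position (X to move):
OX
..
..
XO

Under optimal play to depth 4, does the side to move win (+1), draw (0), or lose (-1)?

p1 X@[OX/../../XO]: (1,0)[OX/X./../XO]+0* (1,1)[OX/.X/../XO]+0 (2,0)[OX/../X./XO]+0 (2,1)[OX/../.X/XO]+0
p2 O@[OX/X./../XO]: (1,1)[OX/XO/../XO]-1 (2,0)[OX/X./O./XO]+0* (2,1)[OX/X./.O/XO]-1
p3 X@[OX/X./O./XO]: (1,1)[OX/XX/O./XO]+0* (2,1)[OX/X./OX/XO]+0
p4 O@[OX/XX/O./XO]: (2,1)[OX/XX/OO/XO]+0*
p5 X@[OX/XX/OO/XO] terminal +0; root [OX/../../XO] d4

value(OX/../../XO, X) = 0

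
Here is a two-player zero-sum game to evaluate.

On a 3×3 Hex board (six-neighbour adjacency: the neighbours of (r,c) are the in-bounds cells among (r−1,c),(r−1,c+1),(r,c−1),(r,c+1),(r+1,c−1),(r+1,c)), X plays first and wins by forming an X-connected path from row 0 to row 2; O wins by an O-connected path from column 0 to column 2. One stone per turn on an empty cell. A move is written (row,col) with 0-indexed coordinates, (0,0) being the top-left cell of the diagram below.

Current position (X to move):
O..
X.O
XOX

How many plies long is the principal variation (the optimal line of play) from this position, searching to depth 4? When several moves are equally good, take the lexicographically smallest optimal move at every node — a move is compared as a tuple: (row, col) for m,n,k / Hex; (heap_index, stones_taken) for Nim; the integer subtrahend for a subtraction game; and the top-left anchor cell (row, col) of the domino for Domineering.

PV length from [O../X.O/XOX]: 1 ply

p1 X@[O../X.O/XOX]: (0,1)[OX./X.O/XOX]+1* (0,2)[O.X/X.O/XOX]+1 (1,1)[O../XXO/XOX]+1
p2 O@[OX./X.O/XOX] terminal -1; root [O../X.O/XOX] d4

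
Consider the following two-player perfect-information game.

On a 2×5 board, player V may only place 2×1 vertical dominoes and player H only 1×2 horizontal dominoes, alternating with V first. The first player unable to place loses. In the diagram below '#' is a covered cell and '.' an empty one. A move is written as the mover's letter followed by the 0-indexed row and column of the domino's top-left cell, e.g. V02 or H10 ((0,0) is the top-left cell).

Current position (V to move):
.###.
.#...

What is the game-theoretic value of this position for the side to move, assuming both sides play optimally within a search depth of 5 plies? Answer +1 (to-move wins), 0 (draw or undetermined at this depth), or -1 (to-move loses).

ply 1, V at .###./.#... | V00=-1→####./##...; V04=+1→.####/.#..#*
ply 2, H at .####/.#..# | H12=-1→.####/.####*
ply 3, V at .####/.#### | V00=+1→#####/#####*
ply 4: #####/##### is terminal -1 (H); from .###./.#... depth 5

value(.###./.#..., V) = +1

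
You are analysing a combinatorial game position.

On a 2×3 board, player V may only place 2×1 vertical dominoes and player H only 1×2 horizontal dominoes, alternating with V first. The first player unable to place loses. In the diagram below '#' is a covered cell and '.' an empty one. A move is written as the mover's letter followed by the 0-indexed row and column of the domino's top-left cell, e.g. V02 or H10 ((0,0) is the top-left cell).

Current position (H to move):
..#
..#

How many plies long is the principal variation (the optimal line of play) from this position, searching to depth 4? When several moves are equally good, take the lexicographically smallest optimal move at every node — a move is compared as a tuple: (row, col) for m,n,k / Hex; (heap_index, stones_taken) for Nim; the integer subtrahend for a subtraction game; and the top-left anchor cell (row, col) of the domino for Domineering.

p1 H@[..#/..#]: H00[###/..#]+1* H10[..#/###]+1
p2 V@[###/..#] terminal -1; root [..#/..#] d4

PV length from [..#/..#]: 1 ply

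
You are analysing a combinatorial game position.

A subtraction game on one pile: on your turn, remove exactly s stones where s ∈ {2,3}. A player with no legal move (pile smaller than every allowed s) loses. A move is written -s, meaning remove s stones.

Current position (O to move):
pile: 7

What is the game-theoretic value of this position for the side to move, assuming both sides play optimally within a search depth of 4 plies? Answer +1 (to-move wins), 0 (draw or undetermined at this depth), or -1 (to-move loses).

p1 O@[7]: -2[5]+1* -3[4]-1
p2 X@[5]: -2[3]-1* -3[2]-1
p3 O@[3]: -2[1]+1* -3[0]+1
p4 X@[1] terminal -1; root [7] d4

value(7, O) = +1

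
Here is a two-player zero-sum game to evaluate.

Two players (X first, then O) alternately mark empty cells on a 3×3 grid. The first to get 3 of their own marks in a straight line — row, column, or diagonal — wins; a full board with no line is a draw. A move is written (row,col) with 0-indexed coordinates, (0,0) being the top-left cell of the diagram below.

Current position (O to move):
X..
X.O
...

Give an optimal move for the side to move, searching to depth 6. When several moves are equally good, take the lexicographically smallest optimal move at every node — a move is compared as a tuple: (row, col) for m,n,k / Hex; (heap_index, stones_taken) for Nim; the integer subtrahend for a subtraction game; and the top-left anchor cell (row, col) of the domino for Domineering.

O's best at [X../X.O/...]: (2,0)

ply 1, O at X../X.O/... | (0,1)=-1→XO./X.O/...; (0,2)=-1→X.O/X.O/...; (1,1)=-1→X../XOO/...; (2,0)=+0→X../X.O/O..*; (2,1)=-1→X../X.O/.O.; (2,2)=-1→X../X.O/..O
ply 2, X at X../X.O/O.. | (0,1)=-1→XX./X.O/O..; (0,2)=+0→X.X/X.O/O..*; (1,1)=-1→X../XXO/O..; (2,1)=-1→X../X.O/OX.; (2,2)=+0→X../X.O/O.X
ply 3, O at X.X/X.O/O.. | (0,1)=+0→XOX/X.O/O..*; (1,1)=-1→X.X/XOO/O..; (2,1)=-1→X.X/X.O/OO.; (2,2)=-1→X.X/X.O/O.O
ply 4, X at XOX/X.O/O.. | (1,1)=+0→XOX/XXO/O..*; (2,1)=+0→XOX/X.O/OX.; (2,2)=+0→XOX/X.O/O.X
ply 5, O at XOX/XXO/O.. | (2,1)=-1→XOX/XXO/OO.; (2,2)=+0→XOX/XXO/O.O*
ply 6, X at XOX/XXO/O.O | (2,1)=+0→XOX/XXO/OXO*
ply 7: XOX/XXO/OXO is terminal +0 (O); from X../X.O/... depth 6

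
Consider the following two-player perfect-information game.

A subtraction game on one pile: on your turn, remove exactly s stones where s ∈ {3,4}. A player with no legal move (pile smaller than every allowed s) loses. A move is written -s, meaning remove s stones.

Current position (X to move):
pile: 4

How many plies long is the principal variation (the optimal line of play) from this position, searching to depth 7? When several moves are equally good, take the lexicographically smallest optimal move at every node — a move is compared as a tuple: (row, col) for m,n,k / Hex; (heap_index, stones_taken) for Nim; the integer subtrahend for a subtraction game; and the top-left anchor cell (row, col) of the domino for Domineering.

[4] X move#1: -3:+1/1*, -4:+1/0
[1] end (terminal -1, O#2); searched 4 to 7

PV length from [4]: 1 ply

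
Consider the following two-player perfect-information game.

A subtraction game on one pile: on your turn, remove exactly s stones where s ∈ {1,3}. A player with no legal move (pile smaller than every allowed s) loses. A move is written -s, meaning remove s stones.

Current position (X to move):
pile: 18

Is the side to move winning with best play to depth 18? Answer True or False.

X winning at [18]: False

p1 X@[18]: -1[17]-1* -3[15]-1
p2 O@[17]: -1[16]+1* -3[14]+1
p3 X@[16]: -1[15]-1* -3[13]-1
p4 O@[15]: -1[14]+1* -3[12]+1
p5 X@[14]: -1[13]-1* -3[11]-1
p6 O@[13]: -1[12]+1* -3[10]+1
p7 X@[12]: -1[11]-1* -3[9]-1
p8 O@[11]: -1[10]+1* -3[8]+1
p9 X@[10]: -1[9]-1* -3[7]-1
p10 O@[9]: -1[8]+1* -3[6]+1
p11 X@[8]: -1[7]-1* -3[5]-1
p12 O@[7]: -1[6]+1* -3[4]+1
p13 X@[6]: -1[5]-1* -3[3]-1
p14 O@[5]: -1[4]+1* -3[2]+1
p15 X@[4]: -1[3]-1* -3[1]-1
p16 O@[3]: -1[2]+1* -3[0]+1
p17 X@[2]: -1[1]-1*
p18 O@[1]: -1[0]+1*
p19 X@[0] terminal -1; root [18] d18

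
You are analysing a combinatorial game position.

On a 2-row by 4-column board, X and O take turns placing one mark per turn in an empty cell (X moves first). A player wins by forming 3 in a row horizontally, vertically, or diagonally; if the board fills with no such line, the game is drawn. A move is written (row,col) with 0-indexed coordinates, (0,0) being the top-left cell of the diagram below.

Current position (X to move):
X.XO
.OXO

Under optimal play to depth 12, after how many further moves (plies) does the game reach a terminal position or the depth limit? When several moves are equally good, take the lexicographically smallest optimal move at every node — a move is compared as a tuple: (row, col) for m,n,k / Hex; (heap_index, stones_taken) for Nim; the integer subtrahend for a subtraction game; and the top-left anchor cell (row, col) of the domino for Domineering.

p1 X@[X.XO/.OXO]: (0,1)[XXXO/.OXO]+1* (1,0)[X.XO/XOXO]+0
p2 O@[XXXO/.OXO] terminal -1; root [X.XO/.OXO] d12

PV length from [X.XO/.OXO]: 1 ply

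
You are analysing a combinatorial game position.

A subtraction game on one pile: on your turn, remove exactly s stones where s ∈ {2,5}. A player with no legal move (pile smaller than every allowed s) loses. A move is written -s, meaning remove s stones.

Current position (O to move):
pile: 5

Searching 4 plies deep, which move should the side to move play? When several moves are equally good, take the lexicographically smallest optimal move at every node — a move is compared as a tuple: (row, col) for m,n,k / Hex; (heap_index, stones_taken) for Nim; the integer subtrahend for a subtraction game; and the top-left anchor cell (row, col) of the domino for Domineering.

O's best at [5]: -5

p1 O@[5]: -2[3]-1 -5[0]+1*
p2 X@[0] terminal -1; root [5] d4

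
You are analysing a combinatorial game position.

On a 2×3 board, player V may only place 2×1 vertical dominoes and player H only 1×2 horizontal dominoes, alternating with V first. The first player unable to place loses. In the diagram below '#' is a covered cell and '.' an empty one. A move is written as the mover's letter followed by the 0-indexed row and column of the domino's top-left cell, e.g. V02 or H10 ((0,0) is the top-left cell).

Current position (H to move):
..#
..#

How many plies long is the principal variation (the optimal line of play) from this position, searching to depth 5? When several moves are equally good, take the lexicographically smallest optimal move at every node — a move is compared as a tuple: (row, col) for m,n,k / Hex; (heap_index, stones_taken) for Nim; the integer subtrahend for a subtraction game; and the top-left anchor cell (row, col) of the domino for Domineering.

PV length from [..#/..#]: 1 ply

p1 H@[..#/..#]: H00[###/..#]+1* H10[..#/###]+1
p2 V@[###/..#] terminal -1; root [..#/..#] d5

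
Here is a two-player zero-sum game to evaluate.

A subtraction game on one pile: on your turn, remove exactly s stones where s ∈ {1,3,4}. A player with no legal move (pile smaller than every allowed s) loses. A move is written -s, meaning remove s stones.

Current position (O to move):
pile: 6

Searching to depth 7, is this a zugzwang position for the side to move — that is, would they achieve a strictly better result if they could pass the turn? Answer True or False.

[6] O move#1: -1:-1/5, -3:-1/3, -4:+1/2*
[2] X move#2: -1:-1/1*
[1] O move#3: -1:+1/0*
[0] end (terminal -1, X#4); searched 6 to 7
suppose O passes — search the same position with X to move:
pass> [6] X move#1: -1:-1/5, -3:-1/3, -4:+1/2*
pass> [2] O move#2: -1:-1/1*
pass> [1] X move#3: -1:+1/0*
pass> [0] end (terminal -1, O#4); searched 6 to 7
for O: play +1, pass -1

zugzwang(6, O) = False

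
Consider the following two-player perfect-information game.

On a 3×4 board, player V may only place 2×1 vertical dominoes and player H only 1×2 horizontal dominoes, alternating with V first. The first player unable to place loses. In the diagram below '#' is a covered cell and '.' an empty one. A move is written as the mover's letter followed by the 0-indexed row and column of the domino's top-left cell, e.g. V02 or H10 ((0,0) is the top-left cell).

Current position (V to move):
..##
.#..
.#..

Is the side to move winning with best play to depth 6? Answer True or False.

V winning at [..##/.#../.#..]: True

ply 1, V at ..##/.#../.#.. | V00=-1→#.##/##../.#..; V10=-1→..##/##../##..; V12=+1→..##/.##./.##.*; V13=+1→..##/.#.#/.#.#
ply 2, H at ..##/.##./.##. | H00=-1→####/.##./.##.*
ply 3, V at ####/.##./.##. | V10=+1→####/###./###.*; V13=+1→####/.###/.###
ply 4: ####/###./###. is terminal -1 (H); from ..##/.#../.#.. depth 6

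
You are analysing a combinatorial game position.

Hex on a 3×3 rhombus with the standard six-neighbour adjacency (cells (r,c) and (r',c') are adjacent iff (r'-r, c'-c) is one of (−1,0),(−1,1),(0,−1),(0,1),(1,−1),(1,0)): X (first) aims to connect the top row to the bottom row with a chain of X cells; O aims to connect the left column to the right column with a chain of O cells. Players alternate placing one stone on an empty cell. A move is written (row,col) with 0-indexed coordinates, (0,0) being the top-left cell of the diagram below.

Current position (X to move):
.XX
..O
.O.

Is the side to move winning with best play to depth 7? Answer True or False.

p1 X@[.XX/..O/.O.]: (0,0)[XXX/..O/.O.]-1 (1,0)[.XX/X.O/.O.]-1 (1,1)[.XX/.XO/.O.]-1 (2,0)[.XX/..O/XO.]+1* (2,2)[.XX/..O/.OX]-1
p2 O@[.XX/..O/XO.]: (0,0)[OXX/..O/XO.]-1* (1,0)[.XX/O.O/XO.]-1 (1,1)[.XX/.OO/XO.]-1 (2,2)[.XX/..O/XOO]-1
p3 X@[OXX/..O/XO.]: (1,0)[OXX/X.O/XO.]+1* (1,1)[OXX/.XO/XO.]+1 (2,2)[OXX/..O/XOX]+1
p4 O@[OXX/X.O/XO.] terminal -1; root [.XX/..O/.O.] d7

X winning at [.XX/..O/.O.]: True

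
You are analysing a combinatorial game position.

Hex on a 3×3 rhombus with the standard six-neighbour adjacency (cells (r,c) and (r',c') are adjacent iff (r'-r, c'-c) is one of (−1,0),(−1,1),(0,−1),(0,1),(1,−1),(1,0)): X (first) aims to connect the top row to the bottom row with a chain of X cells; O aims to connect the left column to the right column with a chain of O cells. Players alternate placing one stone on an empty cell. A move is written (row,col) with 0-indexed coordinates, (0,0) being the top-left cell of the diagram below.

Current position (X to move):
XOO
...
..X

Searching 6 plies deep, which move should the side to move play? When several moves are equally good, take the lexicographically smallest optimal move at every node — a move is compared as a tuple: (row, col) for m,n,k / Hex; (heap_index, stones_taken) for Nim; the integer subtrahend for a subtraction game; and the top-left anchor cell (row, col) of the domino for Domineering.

X's best at [XOO/.../..X]: (1,0)

ply 1, X at XOO/.../..X | (1,0)=+1→XOO/X../..X*; (1,1)=-1→XOO/.X./..X; (1,2)=-1→XOO/..X/..X; (2,0)=-1→XOO/.../X.X; (2,1)=-1→XOO/.../.XX
ply 2, O at XOO/X../..X | (1,1)=-1→XOO/XO./..X*; (1,2)=-1→XOO/X.O/..X; (2,0)=-1→XOO/X../O.X; (2,1)=-1→XOO/X../.OX
ply 3, X at XOO/XO./..X | (1,2)=-1→XOO/XOX/..X; (2,0)=+1→XOO/XO./X.X*; (2,1)=-1→XOO/XO./.XX
ply 4: XOO/XO./X.X is terminal -1 (O); from XOO/.../..X depth 6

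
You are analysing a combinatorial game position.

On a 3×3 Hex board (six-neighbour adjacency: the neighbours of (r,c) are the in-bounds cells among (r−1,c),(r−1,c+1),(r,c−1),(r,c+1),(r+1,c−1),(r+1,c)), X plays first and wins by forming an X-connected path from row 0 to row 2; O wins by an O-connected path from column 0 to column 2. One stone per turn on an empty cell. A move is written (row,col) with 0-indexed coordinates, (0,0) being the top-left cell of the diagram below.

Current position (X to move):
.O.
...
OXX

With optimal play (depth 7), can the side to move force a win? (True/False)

X winning at [.O./.../OXX]: True

[.O./.../OXX] X move#1: (0,0):-1/XO./.../OXX, (0,2):+1/.OX/.../OXX*, (1,0):-1/.O./X../OXX, (1,1):-1/.O./.X./OXX, (1,2):-1/.O./..X/OXX
[.OX/.../OXX] O move#2: (0,0):-1/OOX/.../OXX*, (1,0):-1/.OX/O../OXX, (1,1):-1/.OX/.O./OXX, (1,2):-1/.OX/..O/OXX
[OOX/.../OXX] X move#3: (1,0):+1/OOX/X../OXX*, (1,1):+1/OOX/.X./OXX, (1,2):+1/OOX/..X/OXX
[OOX/X../OXX] O move#4: (1,1):-1/OOX/XO./OXX*, (1,2):-1/OOX/X.O/OXX
[OOX/XO./OXX] X move#5: (1,2):+1/OOX/XOX/OXX*
[OOX/XOX/OXX] end (terminal -1, O#6); searched .O./.../OXX to 7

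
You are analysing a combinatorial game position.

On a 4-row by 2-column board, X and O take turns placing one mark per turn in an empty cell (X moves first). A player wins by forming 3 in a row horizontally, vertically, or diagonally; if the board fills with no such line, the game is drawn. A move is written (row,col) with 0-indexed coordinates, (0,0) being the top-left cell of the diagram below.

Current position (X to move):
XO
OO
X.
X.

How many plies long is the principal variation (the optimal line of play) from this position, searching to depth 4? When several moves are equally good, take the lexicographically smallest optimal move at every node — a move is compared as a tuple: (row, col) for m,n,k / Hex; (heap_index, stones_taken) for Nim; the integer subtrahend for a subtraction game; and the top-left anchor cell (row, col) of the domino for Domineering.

p1 X@[XO/OO/X./X.]: (2,1)[XO/OO/XX/X.]+0* (3,1)[XO/OO/X./XX]-1
p2 O@[XO/OO/XX/X.]: (3,1)[XO/OO/XX/XO]+0*
p3 X@[XO/OO/XX/XO] terminal +0; root [XO/OO/X./X.] d4

PV length from [XO/OO/X./X.]: 2 plies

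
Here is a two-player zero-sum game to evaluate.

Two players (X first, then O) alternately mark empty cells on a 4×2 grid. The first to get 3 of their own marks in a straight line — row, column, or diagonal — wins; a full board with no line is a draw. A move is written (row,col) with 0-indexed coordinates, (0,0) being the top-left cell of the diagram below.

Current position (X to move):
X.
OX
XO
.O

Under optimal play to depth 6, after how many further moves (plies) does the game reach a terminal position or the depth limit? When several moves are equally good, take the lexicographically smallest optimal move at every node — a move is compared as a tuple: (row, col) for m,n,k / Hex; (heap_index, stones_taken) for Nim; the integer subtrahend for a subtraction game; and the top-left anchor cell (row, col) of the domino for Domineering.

[X./OX/XO/.O] X move#1: (0,1):+0/XX/OX/XO/.O*, (3,0):+0/X./OX/XO/XO
[XX/OX/XO/.O] O move#2: (3,0):+0/XX/OX/XO/OO*
[XX/OX/XO/OO] end (terminal +0, X#3); searched X./OX/XO/.O to 6

PV length from [X./OX/XO/.O]: 2 plies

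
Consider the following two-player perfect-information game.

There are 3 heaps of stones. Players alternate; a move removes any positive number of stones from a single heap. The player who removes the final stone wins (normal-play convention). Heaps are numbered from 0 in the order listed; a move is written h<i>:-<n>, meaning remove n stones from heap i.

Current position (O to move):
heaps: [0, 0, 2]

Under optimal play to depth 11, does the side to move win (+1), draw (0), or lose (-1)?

value((0,0,2), O) = +1

ply 1, O at (0,0,2) | h2:-1=-1→(0,0,1); h2:-2=+1→(0,0,0)*
ply 2: (0,0,0) is terminal -1 (X); from (0,0,2) depth 11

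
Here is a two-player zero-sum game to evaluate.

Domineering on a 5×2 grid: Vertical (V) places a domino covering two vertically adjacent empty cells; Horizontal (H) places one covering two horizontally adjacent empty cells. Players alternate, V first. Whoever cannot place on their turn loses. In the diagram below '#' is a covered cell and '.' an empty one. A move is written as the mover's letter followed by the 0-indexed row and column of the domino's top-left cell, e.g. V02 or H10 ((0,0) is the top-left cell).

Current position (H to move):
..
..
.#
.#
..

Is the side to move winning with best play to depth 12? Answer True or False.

ply 1, H at ../../.#/.#/.. | H00=+1→##/../.#/.#/..*; H10=+1→../##/.#/.#/..; H40=-1→../../.#/.#/##
ply 2, V at ##/../.#/.#/.. | V10=-1→##/#./##/.#/..*; V20=-1→##/../##/##/..; V30=-1→##/../.#/##/#.
ply 3, H at ##/#./##/.#/.. | H40=+1→##/#./##/.#/##*
ply 4: ##/#./##/.#/## is terminal -1 (V); from ../../.#/.#/.. depth 12

H winning at [../../.#/.#/..]: True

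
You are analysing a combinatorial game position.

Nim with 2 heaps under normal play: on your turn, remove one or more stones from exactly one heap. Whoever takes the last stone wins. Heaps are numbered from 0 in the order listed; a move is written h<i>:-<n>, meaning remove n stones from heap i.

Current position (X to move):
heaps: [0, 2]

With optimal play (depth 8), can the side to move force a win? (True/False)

X winning at [(0,2)]: True

[(0,2)] X move#1: h1:-1:-1/(0,1), h1:-2:+1/(0,0)*
[(0,0)] end (terminal -1, O#2); searched (0,2) to 8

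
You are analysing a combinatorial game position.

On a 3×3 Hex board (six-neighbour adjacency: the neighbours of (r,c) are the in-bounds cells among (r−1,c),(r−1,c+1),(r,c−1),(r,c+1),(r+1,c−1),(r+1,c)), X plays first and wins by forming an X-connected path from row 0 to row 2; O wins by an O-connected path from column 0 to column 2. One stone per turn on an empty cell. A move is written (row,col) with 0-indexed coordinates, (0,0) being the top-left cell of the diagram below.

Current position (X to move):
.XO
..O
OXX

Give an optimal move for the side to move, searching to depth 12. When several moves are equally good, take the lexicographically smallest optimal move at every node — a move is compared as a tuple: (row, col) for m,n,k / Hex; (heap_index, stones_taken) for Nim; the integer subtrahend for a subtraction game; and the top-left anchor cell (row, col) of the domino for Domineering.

p1 X@[.XO/..O/OXX]: (0,0)[XXO/..O/OXX]-1 (1,0)[.XO/X.O/OXX]-1 (1,1)[.XO/.XO/OXX]+1*
p2 O@[.XO/.XO/OXX] terminal -1; root [.XO/..O/OXX] d12

X's best at [.XO/..O/OXX]: (1,1)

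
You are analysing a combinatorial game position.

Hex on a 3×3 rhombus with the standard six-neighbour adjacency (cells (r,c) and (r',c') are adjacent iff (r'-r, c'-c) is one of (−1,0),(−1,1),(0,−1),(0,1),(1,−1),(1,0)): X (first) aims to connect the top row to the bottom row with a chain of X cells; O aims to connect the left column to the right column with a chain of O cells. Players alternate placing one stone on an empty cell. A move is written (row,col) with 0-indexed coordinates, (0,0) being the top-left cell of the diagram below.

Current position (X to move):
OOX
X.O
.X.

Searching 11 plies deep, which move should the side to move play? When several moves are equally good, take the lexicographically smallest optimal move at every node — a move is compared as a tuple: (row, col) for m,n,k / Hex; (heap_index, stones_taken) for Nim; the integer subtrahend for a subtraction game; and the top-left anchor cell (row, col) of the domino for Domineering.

[OOX/X.O/.X.] X move#1: (1,1):+1/OOX/XXO/.X.*, (2,0):-1/OOX/X.O/XX., (2,2):-1/OOX/X.O/.XX
[OOX/XXO/.X.] end (terminal -1, O#2); searched OOX/X.O/.X. to 11

X's best at [OOX/X.O/.X.]: (1,1)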